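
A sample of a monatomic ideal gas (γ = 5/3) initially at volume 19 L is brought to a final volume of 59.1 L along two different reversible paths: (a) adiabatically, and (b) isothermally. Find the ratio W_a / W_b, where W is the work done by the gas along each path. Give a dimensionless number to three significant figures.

W_a / W_b ≈ 0.702

Path (a) adiabatic: W = P₁V₁(1 − (V₁/V₂)^(γ−1))/(γ−1) → W_a/(P₁V₁) = 0.7961.
Path (b) isothermal: W = P₁V₁ ln(V₂/V₁) → W_b/(P₁V₁) = 1.135.
W_a / W_b = 0.7961 / 1.135 = 0.7015.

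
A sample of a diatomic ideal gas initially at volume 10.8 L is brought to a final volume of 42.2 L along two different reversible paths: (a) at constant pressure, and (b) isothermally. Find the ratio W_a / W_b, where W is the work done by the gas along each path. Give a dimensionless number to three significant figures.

Path (a) isobaric: W = P₁(V₂ − V₁) → W_a/(P₁V₁) = 2.907.
Path (b) isothermal: W = P₁V₁ ln(V₂/V₁) → W_b/(P₁V₁) = 1.363.
W_a / W_b = 2.907 / 1.363 = 2.133.

W_a / W_b ≈ 2.13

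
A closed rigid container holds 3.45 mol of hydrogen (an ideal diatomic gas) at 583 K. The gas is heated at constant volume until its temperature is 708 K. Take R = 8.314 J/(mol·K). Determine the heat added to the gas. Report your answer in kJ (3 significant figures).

Constant volume ⇒ W = 0, so Q = ΔU = nCᵥΔT with Cᵥ = 5R/2 = 20.79 J/(mol·K).
ΔU = (3.45)(20.79)(708 − 583) = 8964 J.

Q ≈ 8.96 kJ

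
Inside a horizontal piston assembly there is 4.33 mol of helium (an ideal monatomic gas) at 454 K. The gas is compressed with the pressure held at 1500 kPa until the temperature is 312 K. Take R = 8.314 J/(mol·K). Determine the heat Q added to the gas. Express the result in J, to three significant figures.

Isobaric: W = nRΔT = (4.33)(8.314)(-142) = -5112 J.
ΔU = nCᵥΔT with Cᵥ = 3R/2: ΔU = (4.33)(12.47)(-142) = -7668 J.
Q = ΔU + W = -7668 − 5112 = -12780 J.

Q ≈ -12800 J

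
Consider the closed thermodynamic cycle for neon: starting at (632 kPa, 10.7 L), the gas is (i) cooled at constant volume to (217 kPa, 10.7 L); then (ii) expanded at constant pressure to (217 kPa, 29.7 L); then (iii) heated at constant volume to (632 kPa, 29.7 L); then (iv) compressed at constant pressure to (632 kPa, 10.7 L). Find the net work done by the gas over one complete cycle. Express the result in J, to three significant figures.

Constant-volume legs do no work.
W(ii) = (217)(29.7 − 10.7) = 4123 J; W(iv) = (632)(10.7 − 29.7) = -12008 J.
W_net = 4123 − 12008 = -7885 J (the counter-clockwise enclosed area).

W_net ≈ -7880 J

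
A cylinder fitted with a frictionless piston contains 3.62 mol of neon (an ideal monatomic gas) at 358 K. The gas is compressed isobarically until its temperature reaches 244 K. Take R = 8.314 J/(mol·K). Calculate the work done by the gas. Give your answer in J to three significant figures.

W ≈ -3430 J

Isobaric: W = P ΔV = nR ΔT.
W = (3.62)(8.314)(244 − 358) = -3431 J.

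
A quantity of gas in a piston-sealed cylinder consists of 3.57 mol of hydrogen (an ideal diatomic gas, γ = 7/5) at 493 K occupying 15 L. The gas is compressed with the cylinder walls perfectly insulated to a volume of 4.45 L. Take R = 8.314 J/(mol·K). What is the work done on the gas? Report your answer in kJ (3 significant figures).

W ≈ 22.9 kJ

Adiabatic: TV^(γ−1) = const with γ = 7/5.
T₂ = T₁ (V₁/V₂)^(γ−1) = 493 × (15/4.45)^0.4 = 493 × 1.626 = 801.6 K.
W_by = nCᵥ(T₁ − T₂) = (3.57)(20.79)(493 − 801.6) = -22896 J.
Work on gas = −W_by = 22896 J.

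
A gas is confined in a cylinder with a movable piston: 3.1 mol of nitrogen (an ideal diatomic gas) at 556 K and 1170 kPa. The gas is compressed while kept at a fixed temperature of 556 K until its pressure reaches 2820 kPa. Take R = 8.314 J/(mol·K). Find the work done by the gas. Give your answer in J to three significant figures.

W ≈ -12600 J

Isothermal process: W = nRT ln(V₂/V₁) = nRT ln(P₁/P₂).
W = (3.1)(8.314)(556) × ln(1170/2820)
  = 14330 × ln(0.4149) = 14330 × -0.8797
W_by_gas = -12607 J.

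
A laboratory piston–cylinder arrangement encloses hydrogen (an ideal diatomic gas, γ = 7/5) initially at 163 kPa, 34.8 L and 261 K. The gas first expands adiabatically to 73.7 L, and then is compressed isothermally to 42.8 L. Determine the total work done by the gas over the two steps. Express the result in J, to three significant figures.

W_total ≈ 1390 J

Step 1 (adiabatic): W = (P₁V₁ − P₂V₂)/(γ−1) = (5672 − 4202)/0.4 = 3677 J.
After step 1: P = 57.01 kPa, V = 73.7 L, T = 193.3 K.
Step 2 (isothermal): W = P₁V₁ ln(V₂/V₁) = (4202) ln(42.8/73.7) = -2283 J.
W_total = 3677 − 2283 = 1394 J.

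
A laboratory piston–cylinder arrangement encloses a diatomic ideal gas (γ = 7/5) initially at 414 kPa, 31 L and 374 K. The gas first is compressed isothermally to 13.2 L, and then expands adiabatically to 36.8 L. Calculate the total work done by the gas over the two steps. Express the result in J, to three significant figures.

Step 1 (isothermal): W = P₁V₁ ln(V₂/V₁) = (12834) ln(13.2/31) = -10957 J.
After step 1: P = 972.3 kPa, V = 13.2 L, T = 374 K.
Step 2 (adiabatic): W = (P₁V₁ − P₂V₂)/(γ−1) = (12834 − 8516)/0.4 = 10794 J.
W_total = -10957 + 10794 = -163.1 J.

W_total ≈ -163 J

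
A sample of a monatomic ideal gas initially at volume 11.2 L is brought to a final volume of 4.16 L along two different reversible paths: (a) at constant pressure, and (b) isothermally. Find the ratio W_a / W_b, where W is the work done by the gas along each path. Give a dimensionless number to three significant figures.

Path (a) isobaric: W = P₁(V₂ − V₁) → W_a/(P₁V₁) = -0.6286.
Path (b) isothermal: W = P₁V₁ ln(V₂/V₁) → W_b/(P₁V₁) = -0.9904.
W_a / W_b = -0.6286 / -0.9904 = 0.6347.

W_a / W_b ≈ 0.635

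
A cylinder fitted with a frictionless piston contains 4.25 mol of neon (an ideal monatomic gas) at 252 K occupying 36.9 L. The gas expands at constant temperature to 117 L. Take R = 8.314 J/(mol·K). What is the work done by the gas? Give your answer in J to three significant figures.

W ≈ 10300 J

Isothermal: W = nRT ln(V₂/V₁).
W = (4.25)(8.314)(252) × ln(117/36.9)
  = 8904 × 1.154
W_by_gas = 10275 J.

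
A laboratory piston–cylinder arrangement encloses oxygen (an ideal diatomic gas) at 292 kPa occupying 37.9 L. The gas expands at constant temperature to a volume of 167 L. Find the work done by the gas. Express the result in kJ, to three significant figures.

W ≈ 16.4 kJ

Isothermal: W = nRT ln(V₂/V₁) = P₁V₁ ln(V₂/V₁).
P₁V₁ = (292 kPa)(37.9 L) = 11067 J.
W = 11067 × ln(167/37.9) = 11067 × 1.483
W_by_gas = 16413 J.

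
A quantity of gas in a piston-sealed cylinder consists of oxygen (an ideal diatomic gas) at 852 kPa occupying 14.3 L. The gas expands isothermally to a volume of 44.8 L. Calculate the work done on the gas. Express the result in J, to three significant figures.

W ≈ -13900 J

Isothermal: W = nRT ln(V₂/V₁) = P₁V₁ ln(V₂/V₁).
P₁V₁ = (852 kPa)(14.3 L) = 12184 J.
W = 12184 × ln(44.8/14.3) = 12184 × 1.142
W_by_gas = 13913 J; work on gas = −W_by = -13913 J.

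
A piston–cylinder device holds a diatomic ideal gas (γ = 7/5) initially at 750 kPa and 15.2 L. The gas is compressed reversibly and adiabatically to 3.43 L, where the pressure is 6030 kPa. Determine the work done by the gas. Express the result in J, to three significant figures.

W ≈ -23200 J

Adiabatic: W = (P₁V₁ − P₂V₂)/(γ − 1) with γ = 7/5.
P₁V₁ = 11400 J, P₂V₂ = 20683 J.
W = (11400 − 20683) / 0.4 = -23207 J.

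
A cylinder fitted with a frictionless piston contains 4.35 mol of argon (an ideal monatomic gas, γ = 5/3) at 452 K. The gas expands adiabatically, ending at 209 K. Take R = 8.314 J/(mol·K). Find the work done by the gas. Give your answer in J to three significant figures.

W ≈ 13200 J

Adiabatic ⇒ Q = 0, so W_by = −ΔU = nCᵥ(T₁ − T₂).
Cᵥ = 3R/2 = 12.47 J/(mol·K).
W = (4.35)(12.47)(452 − 209) = 13182 J.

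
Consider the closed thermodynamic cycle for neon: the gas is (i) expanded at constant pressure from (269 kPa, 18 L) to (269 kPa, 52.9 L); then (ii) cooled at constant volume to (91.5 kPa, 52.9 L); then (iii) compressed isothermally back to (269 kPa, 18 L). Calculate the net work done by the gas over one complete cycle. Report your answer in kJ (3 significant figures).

W_net ≈ 4.17 kJ

Leg (i): W = PΔV = (269)(52.9 − 18) = 9388 J.
Leg (ii): W = 0.
Leg (iii): W = PᵢVᵢ ln(V_f/Vᵢ) = (4840) ln(18/52.9) = -5218 J.
W_net = 9388 − 5218 = 4170 J.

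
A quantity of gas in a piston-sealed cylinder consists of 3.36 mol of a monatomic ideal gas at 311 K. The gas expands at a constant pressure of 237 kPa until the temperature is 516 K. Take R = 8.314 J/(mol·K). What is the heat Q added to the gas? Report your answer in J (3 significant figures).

Isobaric: W = nRΔT = (3.36)(8.314)(205) = 5727 J.
ΔU = nCᵥΔT with Cᵥ = 3R/2: ΔU = (3.36)(12.47)(205) = 8590 J.
Q = ΔU + W = 8590 + 5727 = 14317 J.

Q ≈ 14300 J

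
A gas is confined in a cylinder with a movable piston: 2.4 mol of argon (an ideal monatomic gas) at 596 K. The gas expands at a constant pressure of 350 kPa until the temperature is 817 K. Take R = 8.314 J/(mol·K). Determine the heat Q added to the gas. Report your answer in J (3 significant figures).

Isobaric: W = nRΔT = (2.4)(8.314)(221) = 4410 J.
ΔU = nCᵥΔT with Cᵥ = 3R/2: ΔU = (2.4)(12.47)(221) = 6615 J.
Q = ΔU + W = 6615 + 4410 = 11024 J.

Q ≈ 11000 J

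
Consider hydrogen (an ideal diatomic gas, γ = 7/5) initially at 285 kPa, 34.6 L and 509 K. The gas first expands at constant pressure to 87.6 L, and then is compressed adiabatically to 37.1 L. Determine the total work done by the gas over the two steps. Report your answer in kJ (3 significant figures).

W_total ≈ -10.5 kJ

Step 1 (isobaric): W = PΔV = (285 kPa)(87.6 − 34.6 L) = 15105 J.
After step 1: P = 285 kPa, V = 87.6 L, T = 1289 K.
Step 2 (adiabatic): W = (P₁V₁ − P₂V₂)/(γ−1) = (24966 − 35205)/0.4 = -25597 J.
W_total = 15105 − 25597 = -10492 J.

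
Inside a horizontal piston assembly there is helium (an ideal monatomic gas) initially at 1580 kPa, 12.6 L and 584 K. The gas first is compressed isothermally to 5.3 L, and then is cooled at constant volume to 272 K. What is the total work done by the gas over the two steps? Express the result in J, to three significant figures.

Step 1 (isothermal): W = P₁V₁ ln(V₂/V₁) = (19908) ln(5.3/12.6) = -17240 J.
Step 2 (isochoric): W = 0 (constant volume).
W_total = -17240 + 0 = -17240 J.

W_total ≈ -17200 J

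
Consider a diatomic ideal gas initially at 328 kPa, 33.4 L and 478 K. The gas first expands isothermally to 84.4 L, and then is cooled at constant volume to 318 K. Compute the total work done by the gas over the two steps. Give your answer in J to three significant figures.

Step 1 (isothermal): W = P₁V₁ ln(V₂/V₁) = (10955) ln(84.4/33.4) = 10156 J.
Step 2 (isochoric): W = 0 (constant volume).
W_total = 10156 + 0 = 10156 J.

W_total ≈ 10200 J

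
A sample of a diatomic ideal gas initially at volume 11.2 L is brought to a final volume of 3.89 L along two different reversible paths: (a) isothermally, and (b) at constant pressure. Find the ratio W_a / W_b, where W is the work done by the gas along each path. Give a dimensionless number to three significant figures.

W_a / W_b ≈ 1.62

Path (a) isothermal: W = P₁V₁ ln(V₂/V₁) → W_a/(P₁V₁) = -1.058.
Path (b) isobaric: W = P₁(V₂ − V₁) → W_b/(P₁V₁) = -0.6527.
W_a / W_b = -1.058 / -0.6527 = 1.62.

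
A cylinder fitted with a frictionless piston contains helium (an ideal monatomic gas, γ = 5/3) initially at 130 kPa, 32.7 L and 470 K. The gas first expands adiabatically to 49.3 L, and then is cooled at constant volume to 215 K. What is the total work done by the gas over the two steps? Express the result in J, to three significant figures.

W_total ≈ 1530 J

Step 1 (adiabatic): W = (P₁V₁ − P₂V₂)/(γ−1) = (4251 − 3233)/0.667 = 1527 J.
Step 2 (isochoric): W = 0 (constant volume).
W_total = 1527 + 0 = 1527 J.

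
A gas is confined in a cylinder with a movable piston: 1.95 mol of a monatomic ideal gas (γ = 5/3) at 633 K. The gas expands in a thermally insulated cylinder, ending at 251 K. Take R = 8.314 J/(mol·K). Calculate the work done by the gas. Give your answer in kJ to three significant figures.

W ≈ 9.29 kJ

Adiabatic ⇒ Q = 0, so W_by = −ΔU = nCᵥ(T₁ − T₂).
Cᵥ = 3R/2 = 12.47 J/(mol·K).
W = (1.95)(12.47)(633 − 251) = 9290 J.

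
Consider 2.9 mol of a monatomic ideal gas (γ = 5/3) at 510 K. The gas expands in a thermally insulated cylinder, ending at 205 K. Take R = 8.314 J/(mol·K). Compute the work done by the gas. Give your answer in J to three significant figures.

W ≈ 11000 J

Adiabatic ⇒ Q = 0, so W_by = −ΔU = nCᵥ(T₁ − T₂).
Cᵥ = 3R/2 = 12.47 J/(mol·K).
W = (2.9)(12.47)(510 − 205) = 11031 J.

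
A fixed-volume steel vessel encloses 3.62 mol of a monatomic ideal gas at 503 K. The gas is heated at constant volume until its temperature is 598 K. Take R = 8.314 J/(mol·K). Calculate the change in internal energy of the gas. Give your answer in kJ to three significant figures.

Constant volume ⇒ W = 0, so Q = ΔU = nCᵥΔT with Cᵥ = 3R/2 = 12.47 J/(mol·K).
ΔU = (3.62)(12.47)(598 − 503) = 4289 J.

ΔU ≈ 4.29 kJ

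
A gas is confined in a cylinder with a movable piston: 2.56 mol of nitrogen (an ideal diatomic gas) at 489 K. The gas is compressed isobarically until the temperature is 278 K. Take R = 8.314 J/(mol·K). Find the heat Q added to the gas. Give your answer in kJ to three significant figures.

Q ≈ -15.7 kJ

Isobaric: W = nRΔT = (2.56)(8.314)(-211) = -4491 J.
ΔU = nCᵥΔT with Cᵥ = 5R/2: ΔU = (2.56)(20.79)(-211) = -11227 J.
Q = ΔU + W = -11227 − 4491 = -15718 J.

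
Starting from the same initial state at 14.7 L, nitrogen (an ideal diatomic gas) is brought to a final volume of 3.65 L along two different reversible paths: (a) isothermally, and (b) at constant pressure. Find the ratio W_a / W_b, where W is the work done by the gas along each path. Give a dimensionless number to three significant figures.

W_a / W_b ≈ 1.85

Path (a) isothermal: W = P₁V₁ ln(V₂/V₁) → W_a/(P₁V₁) = -1.393.
Path (b) isobaric: W = P₁(V₂ − V₁) → W_b/(P₁V₁) = -0.7517.
W_a / W_b = -1.393 / -0.7517 = 1.853.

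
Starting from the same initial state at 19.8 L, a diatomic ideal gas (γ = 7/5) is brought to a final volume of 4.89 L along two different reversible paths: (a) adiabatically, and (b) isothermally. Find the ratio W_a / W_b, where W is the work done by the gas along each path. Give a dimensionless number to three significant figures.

Path (a) adiabatic: W = P₁V₁(1 − (V₁/V₂)^(γ−1))/(γ−1) → W_a/(P₁V₁) = -1.874.
Path (b) isothermal: W = P₁V₁ ln(V₂/V₁) → W_b/(P₁V₁) = -1.398.
W_a / W_b = -1.874 / -1.398 = 1.34.

W_a / W_b ≈ 1.34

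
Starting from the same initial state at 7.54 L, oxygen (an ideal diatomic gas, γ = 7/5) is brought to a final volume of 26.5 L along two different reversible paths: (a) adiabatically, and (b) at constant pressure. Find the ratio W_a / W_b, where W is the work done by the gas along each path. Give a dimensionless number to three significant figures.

Path (a) adiabatic: W = P₁V₁(1 − (V₁/V₂)^(γ−1))/(γ−1) → W_a/(P₁V₁) = 0.9879.
Path (b) isobaric: W = P₁(V₂ − V₁) → W_b/(P₁V₁) = 2.515.
W_a / W_b = 0.9879 / 2.515 = 0.3929.

W_a / W_b ≈ 0.393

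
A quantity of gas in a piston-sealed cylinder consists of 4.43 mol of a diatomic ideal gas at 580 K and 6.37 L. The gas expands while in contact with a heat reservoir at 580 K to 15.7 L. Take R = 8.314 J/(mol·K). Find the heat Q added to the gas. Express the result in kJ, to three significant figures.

Q ≈ 19.3 kJ

Isothermal ⇒ ΔU = 0, so Q = W = nRT ln(V₂/V₁).
Q = (4.43)(8.314)(580) ln(15.7/6.37) = 21362 × 0.9021 = 19270 J.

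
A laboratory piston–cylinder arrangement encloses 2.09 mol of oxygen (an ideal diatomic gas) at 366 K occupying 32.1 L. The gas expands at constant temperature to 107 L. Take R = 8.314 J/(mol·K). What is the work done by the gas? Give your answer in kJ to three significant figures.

W ≈ 7.66 kJ

Isothermal: W = nRT ln(V₂/V₁).
W = (2.09)(8.314)(366) × ln(107/32.1)
  = 6360 × 1.204
W_by_gas = 7657 J.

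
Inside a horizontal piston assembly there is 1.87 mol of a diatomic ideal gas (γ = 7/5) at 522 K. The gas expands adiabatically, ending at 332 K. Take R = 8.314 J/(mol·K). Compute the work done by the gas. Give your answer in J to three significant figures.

W ≈ 7380 J

Adiabatic ⇒ Q = 0, so W_by = −ΔU = nCᵥ(T₁ − T₂).
Cᵥ = 5R/2 = 20.79 J/(mol·K).
W = (1.87)(20.79)(522 − 332) = 7385 J.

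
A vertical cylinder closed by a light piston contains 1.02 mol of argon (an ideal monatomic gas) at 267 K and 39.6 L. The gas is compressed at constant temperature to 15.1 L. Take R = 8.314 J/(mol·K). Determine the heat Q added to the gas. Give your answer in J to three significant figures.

Q ≈ -2180 J

Isothermal ⇒ ΔU = 0, so Q = W = nRT ln(V₂/V₁).
Q = (1.02)(8.314)(267) ln(15.1/39.6) = 2264 × -0.9641 = -2183 J.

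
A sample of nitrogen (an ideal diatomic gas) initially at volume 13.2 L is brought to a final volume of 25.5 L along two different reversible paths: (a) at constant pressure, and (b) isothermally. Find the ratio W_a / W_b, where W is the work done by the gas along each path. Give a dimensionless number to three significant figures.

W_a / W_b ≈ 1.42

Path (a) isobaric: W = P₁(V₂ − V₁) → W_a/(P₁V₁) = 0.9318.
Path (b) isothermal: W = P₁V₁ ln(V₂/V₁) → W_b/(P₁V₁) = 0.6585.
W_a / W_b = 0.9318 / 0.6585 = 1.415.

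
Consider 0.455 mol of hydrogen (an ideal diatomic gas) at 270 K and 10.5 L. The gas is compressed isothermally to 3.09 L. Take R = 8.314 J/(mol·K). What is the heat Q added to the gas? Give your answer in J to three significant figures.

Isothermal ⇒ ΔU = 0, so Q = W = nRT ln(V₂/V₁).
Q = (0.455)(8.314)(270) ln(3.09/10.5) = 1021 × -1.223 = -1249 J.

Q ≈ -1250 J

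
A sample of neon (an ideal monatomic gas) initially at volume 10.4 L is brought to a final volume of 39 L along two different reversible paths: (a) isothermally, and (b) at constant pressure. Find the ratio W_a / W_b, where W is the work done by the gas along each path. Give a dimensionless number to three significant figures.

W_a / W_b ≈ 0.481

Path (a) isothermal: W = P₁V₁ ln(V₂/V₁) → W_a/(P₁V₁) = 1.322.
Path (b) isobaric: W = P₁(V₂ − V₁) → W_b/(P₁V₁) = 2.75.
W_a / W_b = 1.322 / 2.75 = 0.4806.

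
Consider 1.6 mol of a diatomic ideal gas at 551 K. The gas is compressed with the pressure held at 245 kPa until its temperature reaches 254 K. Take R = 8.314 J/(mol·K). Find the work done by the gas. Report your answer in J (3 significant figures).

Isobaric: W = P ΔV = nR ΔT.
W = (1.6)(8.314)(254 − 551) = -3951 J.

W ≈ -3950 J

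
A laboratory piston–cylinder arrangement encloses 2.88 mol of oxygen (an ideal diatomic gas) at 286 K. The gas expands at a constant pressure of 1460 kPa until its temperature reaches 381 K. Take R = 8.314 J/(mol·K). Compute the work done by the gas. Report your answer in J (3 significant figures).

Isobaric: W = P ΔV = nR ΔT.
W = (2.88)(8.314)(381 − 286) = 2275 J.

W ≈ 2270 J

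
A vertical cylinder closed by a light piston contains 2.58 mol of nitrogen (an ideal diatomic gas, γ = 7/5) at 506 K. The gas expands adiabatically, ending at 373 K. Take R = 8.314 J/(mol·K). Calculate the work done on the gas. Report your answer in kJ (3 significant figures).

W ≈ -7.13 kJ

Adiabatic ⇒ Q = 0, so W_by = −ΔU = nCᵥ(T₁ − T₂).
Cᵥ = 5R/2 = 20.79 J/(mol·K).
W = (2.58)(20.79)(506 − 373) = 7132 J.
Work on gas = −W_by = -7132 J.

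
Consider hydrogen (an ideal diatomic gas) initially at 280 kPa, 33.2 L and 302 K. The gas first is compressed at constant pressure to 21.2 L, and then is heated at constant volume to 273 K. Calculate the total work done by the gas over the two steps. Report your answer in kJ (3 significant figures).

Step 1 (isobaric): W = PΔV = (280 kPa)(21.2 − 33.2 L) = -3360 J.
Step 2 (isochoric): W = 0 (constant volume).
W_total = -3360 + 0 = -3360 J.

W_total ≈ -3.36 kJ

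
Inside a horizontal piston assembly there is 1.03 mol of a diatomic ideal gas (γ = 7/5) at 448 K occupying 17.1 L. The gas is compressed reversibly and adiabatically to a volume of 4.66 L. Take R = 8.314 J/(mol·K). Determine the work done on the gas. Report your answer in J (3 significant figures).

Adiabatic: TV^(γ−1) = const with γ = 7/5.
T₂ = T₁ (V₁/V₂)^(γ−1) = 448 × (17.1/4.66)^0.4 = 448 × 1.682 = 753.6 K.
W_by = nCᵥ(T₁ − T₂) = (1.03)(20.79)(448 − 753.6) = -6542 J.
Work on gas = −W_by = 6542 J.

W ≈ 6540 J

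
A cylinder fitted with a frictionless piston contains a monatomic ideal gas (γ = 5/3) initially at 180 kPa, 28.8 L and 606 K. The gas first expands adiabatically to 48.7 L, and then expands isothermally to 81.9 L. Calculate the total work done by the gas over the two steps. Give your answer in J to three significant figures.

Step 1 (adiabatic): W = (P₁V₁ − P₂V₂)/(γ−1) = (5184 − 3652)/0.667 = 2297 J.
After step 1: P = 75 kPa, V = 48.7 L, T = 427 K.
Step 2 (isothermal): W = P₁V₁ ln(V₂/V₁) = (3652) ln(81.9/48.7) = 1899 J.
W_total = 2297 + 1899 = 4196 J.

W_total ≈ 4200 J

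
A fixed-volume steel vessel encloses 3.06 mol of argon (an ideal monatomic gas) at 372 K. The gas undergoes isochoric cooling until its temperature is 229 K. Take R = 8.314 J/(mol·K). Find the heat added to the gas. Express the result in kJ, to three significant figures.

Q ≈ -5.46 kJ

Constant volume ⇒ W = 0, so Q = ΔU = nCᵥΔT with Cᵥ = 3R/2 = 12.47 J/(mol·K).
ΔU = (3.06)(12.47)(229 − 372) = -5457 J.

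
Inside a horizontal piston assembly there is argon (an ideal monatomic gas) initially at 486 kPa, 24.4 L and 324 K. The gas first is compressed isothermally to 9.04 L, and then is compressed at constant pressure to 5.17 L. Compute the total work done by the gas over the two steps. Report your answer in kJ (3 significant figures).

W_total ≈ -16.9 kJ

Step 1 (isothermal): W = P₁V₁ ln(V₂/V₁) = (11858) ln(9.04/24.4) = -11774 J.
After step 1: P = 1312 kPa, V = 9.04 L, T = 324 K.
Step 2 (isobaric): W = PΔV = (1312 kPa)(5.17 − 9.04 L) = -5077 J.
W_total = -11774 − 5077 = -16851 J.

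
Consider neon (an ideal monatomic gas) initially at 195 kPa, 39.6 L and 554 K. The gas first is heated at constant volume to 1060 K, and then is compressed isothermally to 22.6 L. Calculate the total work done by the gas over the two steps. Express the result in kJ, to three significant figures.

Step 1 (isochoric): W = 0 (constant volume).
After step 1: P = 373.1 kPa (V unchanged).
Step 2 (isothermal): W = P₁V₁ ln(V₂/V₁) = (14775) ln(22.6/39.6) = -8287 J.
W_total = 0 − 8287 = -8287 J.

W_total ≈ -8.29 kJ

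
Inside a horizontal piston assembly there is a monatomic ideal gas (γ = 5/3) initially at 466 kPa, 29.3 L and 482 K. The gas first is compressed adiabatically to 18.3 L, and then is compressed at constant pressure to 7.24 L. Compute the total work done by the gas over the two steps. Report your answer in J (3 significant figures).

Step 1 (adiabatic): W = (P₁V₁ − P₂V₂)/(γ−1) = (13654 − 18687)/0.667 = -7549 J.
After step 1: P = 1021 kPa, V = 18.3 L, T = 659.7 K.
Step 2 (isobaric): W = PΔV = (1021 kPa)(7.24 − 18.3 L) = -11294 J.
W_total = -7549 − 11294 = -18843 J.

W_total ≈ -18800 J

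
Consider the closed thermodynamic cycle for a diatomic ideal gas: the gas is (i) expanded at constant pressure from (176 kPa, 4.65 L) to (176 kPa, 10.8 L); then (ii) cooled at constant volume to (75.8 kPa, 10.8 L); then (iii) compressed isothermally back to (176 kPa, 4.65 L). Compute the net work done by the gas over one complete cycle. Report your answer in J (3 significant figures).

Leg (i): W = PΔV = (176)(10.8 − 4.65) = 1082 J.
Leg (ii): W = 0.
Leg (iii): W = PᵢVᵢ ln(V_f/Vᵢ) = (818.6) ln(4.65/10.8) = -689.9 J.
W_net = 1082 − 689.9 = 392.5 J.

W_net ≈ 393 J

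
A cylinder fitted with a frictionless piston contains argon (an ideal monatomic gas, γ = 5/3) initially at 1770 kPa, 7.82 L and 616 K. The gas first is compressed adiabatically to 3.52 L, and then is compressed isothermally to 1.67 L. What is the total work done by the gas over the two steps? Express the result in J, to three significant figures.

Step 1 (adiabatic): W = (P₁V₁ − P₂V₂)/(γ−1) = (13841 − 23566)/0.667 = -14587 J.
After step 1: P = 6695 kPa, V = 3.52 L, T = 1049 K.
Step 2 (isothermal): W = P₁V₁ ln(V₂/V₁) = (23566) ln(1.67/3.52) = -17572 J.
W_total = -14587 − 17572 = -32159 J.

W_total ≈ -32200 J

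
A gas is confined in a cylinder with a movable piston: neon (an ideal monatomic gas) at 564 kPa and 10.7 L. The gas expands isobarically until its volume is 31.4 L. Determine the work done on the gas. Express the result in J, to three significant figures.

W ≈ -11700 J

Isobaric: W = P ΔV.
W = (564 kPa)(31.4 − 10.7 L) = (564)(20.7) = 11675 J.
Work on gas = −W_by = -11675 J.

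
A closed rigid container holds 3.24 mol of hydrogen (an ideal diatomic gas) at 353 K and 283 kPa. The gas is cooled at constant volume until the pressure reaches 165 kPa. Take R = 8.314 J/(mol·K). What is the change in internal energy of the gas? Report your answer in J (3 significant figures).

ΔU ≈ -9910 J

Constant volume ⇒ W = 0, so Q = ΔU = nCᵥΔT with Cᵥ = 5R/2 = 20.79 J/(mol·K).
At constant V, T₂/T₁ = P₂/P₁ ⇒ ΔT = T₁(P₂/P₁ − 1) = 353·(165/283 − 1) = -147.2 K.
ΔU = (3.24)(20.79)(-147.2) = -9912 J.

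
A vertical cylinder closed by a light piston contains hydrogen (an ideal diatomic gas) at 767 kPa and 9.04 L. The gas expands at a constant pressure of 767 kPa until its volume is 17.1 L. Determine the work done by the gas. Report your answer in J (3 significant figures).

Isobaric: W = P ΔV.
W = (767 kPa)(17.1 − 9.04 L) = (767)(8.06) = 6182 J.

W ≈ 6180 J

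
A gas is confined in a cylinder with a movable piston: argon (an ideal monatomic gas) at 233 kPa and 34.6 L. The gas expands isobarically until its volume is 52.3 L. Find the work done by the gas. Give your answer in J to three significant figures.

W ≈ 4120 J

Isobaric: W = P ΔV.
W = (233 kPa)(52.3 − 34.6 L) = (233)(17.7) = 4124 J.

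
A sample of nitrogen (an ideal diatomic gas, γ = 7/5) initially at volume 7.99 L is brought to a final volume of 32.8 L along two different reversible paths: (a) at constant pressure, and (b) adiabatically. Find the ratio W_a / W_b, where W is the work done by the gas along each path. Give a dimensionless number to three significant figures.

W_a / W_b ≈ 2.88

Path (a) isobaric: W = P₁(V₂ − V₁) → W_a/(P₁V₁) = 3.105.
Path (b) adiabatic: W = P₁V₁(1 − (V₁/V₂)^(γ−1))/(γ−1) → W_b/(P₁V₁) = 1.079.
W_a / W_b = 3.105 / 1.079 = 2.878.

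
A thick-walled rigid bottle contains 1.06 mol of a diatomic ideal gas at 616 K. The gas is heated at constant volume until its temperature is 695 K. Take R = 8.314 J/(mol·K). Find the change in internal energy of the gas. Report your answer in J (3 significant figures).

ΔU ≈ 1740 J

Constant volume ⇒ W = 0, so Q = ΔU = nCᵥΔT with Cᵥ = 5R/2 = 20.79 J/(mol·K).
ΔU = (1.06)(20.79)(695 − 616) = 1741 J.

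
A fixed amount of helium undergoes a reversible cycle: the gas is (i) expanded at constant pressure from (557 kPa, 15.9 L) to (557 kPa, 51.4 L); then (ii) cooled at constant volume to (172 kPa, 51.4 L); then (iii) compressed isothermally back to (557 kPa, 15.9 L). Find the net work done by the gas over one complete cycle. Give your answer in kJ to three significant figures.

W_net ≈ 9.40 kJ

Leg (i): W = PΔV = (557)(51.4 − 15.9) = 19774 J.
Leg (ii): W = 0.
Leg (iii): W = PᵢVᵢ ln(V_f/Vᵢ) = (8841) ln(15.9/51.4) = -10373 J.
W_net = 19774 − 10373 = 9400 J.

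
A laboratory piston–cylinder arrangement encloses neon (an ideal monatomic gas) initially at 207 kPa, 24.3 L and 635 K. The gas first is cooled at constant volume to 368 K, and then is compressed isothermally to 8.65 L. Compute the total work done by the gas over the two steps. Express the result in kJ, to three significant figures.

Step 1 (isochoric): W = 0 (constant volume).
After step 1: P = 120 kPa (V unchanged).
Step 2 (isothermal): W = P₁V₁ ln(V₂/V₁) = (2915) ln(8.65/24.3) = -3011 J.
W_total = 0 − 3011 = -3011 J.

W_total ≈ -3.01 kJ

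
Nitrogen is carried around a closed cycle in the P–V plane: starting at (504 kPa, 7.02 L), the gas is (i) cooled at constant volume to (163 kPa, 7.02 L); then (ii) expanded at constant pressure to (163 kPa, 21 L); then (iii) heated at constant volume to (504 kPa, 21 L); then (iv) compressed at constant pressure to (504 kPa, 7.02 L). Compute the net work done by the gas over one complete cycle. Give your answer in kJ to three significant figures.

Constant-volume legs do no work.
W(ii) = (163)(21 − 7.02) = 2279 J; W(iv) = (504)(7.02 − 21) = -7046 J.
W_net = 2279 − 7046 = -4767 J (the counter-clockwise enclosed area).

W_net ≈ -4.77 kJ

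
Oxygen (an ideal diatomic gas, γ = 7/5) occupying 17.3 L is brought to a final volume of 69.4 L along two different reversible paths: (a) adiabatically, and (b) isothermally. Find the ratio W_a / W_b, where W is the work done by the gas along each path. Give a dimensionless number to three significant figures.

W_a / W_b ≈ 0.767

Path (a) adiabatic: W = P₁V₁(1 − (V₁/V₂)^(γ−1))/(γ−1) → W_a/(P₁V₁) = 1.066.
Path (b) isothermal: W = P₁V₁ ln(V₂/V₁) → W_b/(P₁V₁) = 1.389.
W_a / W_b = 1.066 / 1.389 = 0.7672.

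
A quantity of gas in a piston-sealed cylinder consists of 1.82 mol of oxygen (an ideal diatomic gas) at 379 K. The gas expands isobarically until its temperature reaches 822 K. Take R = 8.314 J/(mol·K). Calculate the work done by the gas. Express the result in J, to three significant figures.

Isobaric: W = P ΔV = nR ΔT.
W = (1.82)(8.314)(822 − 379) = 6703 J.

W ≈ 6700 J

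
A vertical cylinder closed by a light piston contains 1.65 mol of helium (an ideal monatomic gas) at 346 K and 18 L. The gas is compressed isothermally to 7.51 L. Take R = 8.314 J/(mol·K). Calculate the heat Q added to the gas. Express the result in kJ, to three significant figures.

Q ≈ -4.15 kJ

Isothermal ⇒ ΔU = 0, so Q = W = nRT ln(V₂/V₁).
Q = (1.65)(8.314)(346) ln(7.51/18) = 4746 × -0.8741 = -4149 J.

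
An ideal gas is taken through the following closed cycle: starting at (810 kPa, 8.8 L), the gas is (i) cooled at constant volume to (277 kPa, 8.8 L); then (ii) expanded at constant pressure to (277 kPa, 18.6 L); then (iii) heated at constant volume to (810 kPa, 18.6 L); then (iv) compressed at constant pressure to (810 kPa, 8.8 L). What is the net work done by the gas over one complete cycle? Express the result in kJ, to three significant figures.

W_net ≈ -5.22 kJ

Constant-volume legs do no work.
W(ii) = (277)(18.6 − 8.8) = 2715 J; W(iv) = (810)(8.8 − 18.6) = -7938 J.
W_net = 2715 − 7938 = -5223 J (the counter-clockwise enclosed area).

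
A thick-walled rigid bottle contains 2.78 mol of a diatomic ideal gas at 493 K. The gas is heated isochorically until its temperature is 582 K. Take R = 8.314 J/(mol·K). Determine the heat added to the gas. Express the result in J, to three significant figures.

Constant volume ⇒ W = 0, so Q = ΔU = nCᵥΔT with Cᵥ = 5R/2 = 20.79 J/(mol·K).
ΔU = (2.78)(20.79)(582 − 493) = 5143 J.

Q ≈ 5140 J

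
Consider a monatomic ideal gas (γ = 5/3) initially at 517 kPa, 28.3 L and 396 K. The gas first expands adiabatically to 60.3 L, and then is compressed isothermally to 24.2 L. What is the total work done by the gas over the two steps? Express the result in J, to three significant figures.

Step 1 (adiabatic): W = (P₁V₁ − P₂V₂)/(γ−1) = (14631 − 8836)/0.667 = 8693 J.
After step 1: P = 146.5 kPa, V = 60.3 L, T = 239.2 K.
Step 2 (isothermal): W = P₁V₁ ln(V₂/V₁) = (8836) ln(24.2/60.3) = -8067 J.
W_total = 8693 − 8067 = 625.5 J.

W_total ≈ 626 J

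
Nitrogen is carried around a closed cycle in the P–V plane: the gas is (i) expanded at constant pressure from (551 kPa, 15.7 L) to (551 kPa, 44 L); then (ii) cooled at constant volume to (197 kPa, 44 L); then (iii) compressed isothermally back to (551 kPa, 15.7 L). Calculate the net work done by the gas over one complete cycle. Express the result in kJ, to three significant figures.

Leg (i): W = PΔV = (551)(44 − 15.7) = 15593 J.
Leg (ii): W = 0.
Leg (iii): W = PᵢVᵢ ln(V_f/Vᵢ) = (8668) ln(15.7/44) = -8933 J.
W_net = 15593 − 8933 = 6661 J.

W_net ≈ 6.66 kJ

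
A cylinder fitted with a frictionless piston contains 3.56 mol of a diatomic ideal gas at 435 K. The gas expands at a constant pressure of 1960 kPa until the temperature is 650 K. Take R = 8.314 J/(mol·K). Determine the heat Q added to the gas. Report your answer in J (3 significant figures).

Q ≈ 22300 J

Isobaric: W = nRΔT = (3.56)(8.314)(215) = 6364 J.
ΔU = nCᵥΔT with Cᵥ = 5R/2: ΔU = (3.56)(20.79)(215) = 15909 J.
Q = ΔU + W = 15909 + 6364 = 22272 J.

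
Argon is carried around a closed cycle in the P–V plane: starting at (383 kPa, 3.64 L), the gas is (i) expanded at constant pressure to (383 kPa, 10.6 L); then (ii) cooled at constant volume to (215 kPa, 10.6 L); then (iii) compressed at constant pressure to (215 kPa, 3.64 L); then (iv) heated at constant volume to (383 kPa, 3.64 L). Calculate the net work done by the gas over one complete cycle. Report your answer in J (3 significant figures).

Constant-volume legs do no work.
W(i) = (383)(10.6 − 3.64) = 2666 J; W(iii) = (215)(3.64 − 10.6) = -1496 J.
W_net = 2666 − 1496 = 1169 J (the clockwise enclosed area).

W_net ≈ 1170 J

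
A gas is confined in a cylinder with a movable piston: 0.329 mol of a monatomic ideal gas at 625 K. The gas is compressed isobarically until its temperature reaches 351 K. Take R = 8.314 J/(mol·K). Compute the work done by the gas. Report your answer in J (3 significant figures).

Isobaric: W = P ΔV = nR ΔT.
W = (0.329)(8.314)(351 − 625) = -749.5 J.

W ≈ -749 J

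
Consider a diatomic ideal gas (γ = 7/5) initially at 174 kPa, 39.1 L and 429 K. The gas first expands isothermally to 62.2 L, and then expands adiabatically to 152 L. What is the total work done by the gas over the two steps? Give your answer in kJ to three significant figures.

W_total ≈ 8.27 kJ

Step 1 (isothermal): W = P₁V₁ ln(V₂/V₁) = (6803) ln(62.2/39.1) = 3158 J.
After step 1: P = 109.4 kPa, V = 62.2 L, T = 429 K.
Step 2 (adiabatic): W = (P₁V₁ − P₂V₂)/(γ−1) = (6803 − 4759)/0.4 = 5111 J.
W_total = 3158 + 5111 = 8270 J.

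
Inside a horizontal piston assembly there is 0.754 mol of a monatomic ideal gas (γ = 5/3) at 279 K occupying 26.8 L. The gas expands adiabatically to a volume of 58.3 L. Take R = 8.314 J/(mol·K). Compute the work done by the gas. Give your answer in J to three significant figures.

W ≈ 1060 J

Adiabatic: TV^(γ−1) = const with γ = 5/3.
T₂ = T₁ (V₁/V₂)^(γ−1) = 279 × (26.8/58.3)^0.667 = 279 × 0.5956 = 166.2 K.
W_by = nCᵥ(T₁ − T₂) = (0.754)(12.47)(279 − 166.2) = 1061 J.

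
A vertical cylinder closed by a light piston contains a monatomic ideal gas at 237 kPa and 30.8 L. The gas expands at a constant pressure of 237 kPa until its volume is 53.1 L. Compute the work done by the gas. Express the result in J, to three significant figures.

Isobaric: W = P ΔV.
W = (237 kPa)(53.1 − 30.8 L) = (237)(22.3) = 5285 J.

W ≈ 5290 J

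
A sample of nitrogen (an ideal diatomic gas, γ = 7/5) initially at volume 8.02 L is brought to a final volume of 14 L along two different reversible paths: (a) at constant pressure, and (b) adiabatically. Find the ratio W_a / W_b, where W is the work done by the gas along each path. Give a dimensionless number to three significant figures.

W_a / W_b ≈ 1.49

Path (a) isobaric: W = P₁(V₂ − V₁) → W_a/(P₁V₁) = 0.7456.
Path (b) adiabatic: W = P₁V₁(1 − (V₁/V₂)^(γ−1))/(γ−1) → W_b/(P₁V₁) = 0.4994.
W_a / W_b = 0.7456 / 0.4994 = 1.493.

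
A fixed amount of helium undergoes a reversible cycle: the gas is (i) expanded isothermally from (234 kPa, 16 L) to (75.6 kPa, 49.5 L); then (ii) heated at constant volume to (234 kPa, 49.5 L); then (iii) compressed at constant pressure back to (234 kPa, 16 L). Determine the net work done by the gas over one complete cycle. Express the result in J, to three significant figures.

Leg (i): W = PᵢVᵢ ln(V_f/Vᵢ) = (3744) ln(49.5/16) = 4228 J.
Leg (ii): W = 0.
Leg (iii): W = PΔV = (234)(16 − 49.5) = -7839 J.
W_net = 4228 − 7839 = -3611 J.

W_net ≈ -3610 J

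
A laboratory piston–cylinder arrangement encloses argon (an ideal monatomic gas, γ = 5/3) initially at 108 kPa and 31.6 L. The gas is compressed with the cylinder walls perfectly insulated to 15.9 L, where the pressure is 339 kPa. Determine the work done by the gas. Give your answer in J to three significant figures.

W ≈ -2970 J

Adiabatic: W = (P₁V₁ − P₂V₂)/(γ − 1) with γ = 5/3.
P₁V₁ = 3413 J, P₂V₂ = 5390 J.
W = (3413 − 5390) / 0.6667 = -2966 J.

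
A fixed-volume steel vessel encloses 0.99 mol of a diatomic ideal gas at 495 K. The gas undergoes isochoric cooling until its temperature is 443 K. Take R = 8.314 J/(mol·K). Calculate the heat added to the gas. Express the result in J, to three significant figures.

Q ≈ -1070 J

Constant volume ⇒ W = 0, so Q = ΔU = nCᵥΔT with Cᵥ = 5R/2 = 20.79 J/(mol·K).
ΔU = (0.99)(20.79)(443 − 495) = -1070 J.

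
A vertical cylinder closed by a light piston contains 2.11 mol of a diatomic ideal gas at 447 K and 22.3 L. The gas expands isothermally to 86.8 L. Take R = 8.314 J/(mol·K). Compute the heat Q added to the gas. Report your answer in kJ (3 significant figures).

Q ≈ 10.7 kJ

Isothermal ⇒ ΔU = 0, so Q = W = nRT ln(V₂/V₁).
Q = (2.11)(8.314)(447) ln(86.8/22.3) = 7842 × 1.359 = 10657 J.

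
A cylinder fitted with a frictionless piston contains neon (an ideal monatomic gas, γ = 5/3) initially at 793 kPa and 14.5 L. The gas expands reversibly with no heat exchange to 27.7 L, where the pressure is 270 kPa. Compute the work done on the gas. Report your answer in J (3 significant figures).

W ≈ -6030 J

Adiabatic: W = (P₁V₁ − P₂V₂)/(γ − 1) with γ = 5/3.
P₁V₁ = 11498 J, P₂V₂ = 7479 J.
W = (11498 − 7479) / 0.6667 = 6029 J.
Work on gas = −W_by = -6029 J.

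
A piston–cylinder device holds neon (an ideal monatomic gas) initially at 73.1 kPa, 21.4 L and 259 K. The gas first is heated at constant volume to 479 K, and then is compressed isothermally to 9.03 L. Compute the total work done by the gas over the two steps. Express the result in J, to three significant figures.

Step 1 (isochoric): W = 0 (constant volume).
After step 1: P = 135.2 kPa (V unchanged).
Step 2 (isothermal): W = P₁V₁ ln(V₂/V₁) = (2893) ln(9.03/21.4) = -2496 J.
W_total = 0 − 2496 = -2496 J.

W_total ≈ -2500 J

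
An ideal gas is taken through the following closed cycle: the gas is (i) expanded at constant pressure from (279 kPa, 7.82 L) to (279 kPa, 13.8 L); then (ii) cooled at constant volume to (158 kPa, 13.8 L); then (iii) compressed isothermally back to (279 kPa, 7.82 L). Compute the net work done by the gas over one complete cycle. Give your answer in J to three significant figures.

Leg (i): W = PΔV = (279)(13.8 − 7.82) = 1668 J.
Leg (ii): W = 0.
Leg (iii): W = PᵢVᵢ ln(V_f/Vᵢ) = (2180) ln(7.82/13.8) = -1238 J.
W_net = 1668 − 1238 = 430 J.

W_net ≈ 430 J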